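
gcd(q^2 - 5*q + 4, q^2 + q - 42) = 1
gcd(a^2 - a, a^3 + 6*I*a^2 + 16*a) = a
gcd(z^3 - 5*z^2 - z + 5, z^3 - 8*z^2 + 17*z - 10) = z^2 - 6*z + 5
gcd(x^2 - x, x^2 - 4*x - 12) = 1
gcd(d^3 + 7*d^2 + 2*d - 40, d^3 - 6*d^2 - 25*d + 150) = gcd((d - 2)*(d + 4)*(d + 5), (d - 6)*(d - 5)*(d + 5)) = d + 5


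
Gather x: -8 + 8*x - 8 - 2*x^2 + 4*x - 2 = -2*x^2 + 12*x - 18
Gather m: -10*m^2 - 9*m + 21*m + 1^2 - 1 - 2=-10*m^2 + 12*m - 2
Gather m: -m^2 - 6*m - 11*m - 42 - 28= -m^2 - 17*m - 70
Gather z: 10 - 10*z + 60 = 70 - 10*z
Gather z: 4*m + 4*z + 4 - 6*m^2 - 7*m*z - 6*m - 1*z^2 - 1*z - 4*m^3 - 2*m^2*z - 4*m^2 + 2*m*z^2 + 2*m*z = -4*m^3 - 10*m^2 - 2*m + z^2*(2*m - 1) + z*(-2*m^2 - 5*m + 3) + 4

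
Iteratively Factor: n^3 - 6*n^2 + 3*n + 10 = (n - 5)*(n^2 - n - 2) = (n - 5)*(n + 1)*(n - 2)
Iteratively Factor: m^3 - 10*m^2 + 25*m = (m)*(m^2 - 10*m + 25) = m*(m - 5)*(m - 5)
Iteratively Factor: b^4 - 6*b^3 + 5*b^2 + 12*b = (b - 3)*(b^3 - 3*b^2 - 4*b) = b*(b - 3)*(b^2 - 3*b - 4) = b*(b - 3)*(b + 1)*(b - 4)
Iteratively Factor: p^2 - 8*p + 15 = (p - 5)*(p - 3)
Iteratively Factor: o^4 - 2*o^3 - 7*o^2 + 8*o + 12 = (o + 1)*(o^3 - 3*o^2 - 4*o + 12) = (o - 2)*(o + 1)*(o^2 - o - 6) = (o - 2)*(o + 1)*(o + 2)*(o - 3)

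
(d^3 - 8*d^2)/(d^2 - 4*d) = d*(d - 8)/(d - 4)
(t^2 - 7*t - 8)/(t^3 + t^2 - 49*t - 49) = (t - 8)/(t^2 - 49)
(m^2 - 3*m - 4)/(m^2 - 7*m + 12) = (m + 1)/(m - 3)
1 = 1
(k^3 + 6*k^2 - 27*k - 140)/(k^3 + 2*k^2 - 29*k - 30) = (k^2 + 11*k + 28)/(k^2 + 7*k + 6)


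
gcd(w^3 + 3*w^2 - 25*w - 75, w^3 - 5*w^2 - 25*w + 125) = w^2 - 25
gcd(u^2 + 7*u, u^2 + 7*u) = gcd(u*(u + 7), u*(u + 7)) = u^2 + 7*u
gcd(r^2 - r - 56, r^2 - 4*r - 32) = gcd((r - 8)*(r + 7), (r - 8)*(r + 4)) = r - 8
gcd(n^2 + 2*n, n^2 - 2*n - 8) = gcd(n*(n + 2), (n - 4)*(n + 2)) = n + 2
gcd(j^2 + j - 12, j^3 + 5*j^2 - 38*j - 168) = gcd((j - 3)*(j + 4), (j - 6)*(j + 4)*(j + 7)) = j + 4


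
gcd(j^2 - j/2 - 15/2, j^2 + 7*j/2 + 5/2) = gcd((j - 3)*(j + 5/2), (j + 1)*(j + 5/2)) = j + 5/2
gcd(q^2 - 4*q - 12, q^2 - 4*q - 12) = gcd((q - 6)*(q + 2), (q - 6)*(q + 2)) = q^2 - 4*q - 12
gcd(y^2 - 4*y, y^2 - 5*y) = y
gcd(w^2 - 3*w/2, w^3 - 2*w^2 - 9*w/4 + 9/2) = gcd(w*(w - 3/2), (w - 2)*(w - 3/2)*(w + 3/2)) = w - 3/2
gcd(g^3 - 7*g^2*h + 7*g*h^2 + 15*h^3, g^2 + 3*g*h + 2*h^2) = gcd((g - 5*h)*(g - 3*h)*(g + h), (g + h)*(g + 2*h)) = g + h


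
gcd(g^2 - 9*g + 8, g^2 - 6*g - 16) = g - 8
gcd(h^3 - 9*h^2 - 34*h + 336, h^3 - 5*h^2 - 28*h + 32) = h - 8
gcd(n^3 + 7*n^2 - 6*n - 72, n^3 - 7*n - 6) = n - 3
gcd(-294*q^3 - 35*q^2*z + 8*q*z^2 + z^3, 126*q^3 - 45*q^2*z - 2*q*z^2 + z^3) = -42*q^2 + q*z + z^2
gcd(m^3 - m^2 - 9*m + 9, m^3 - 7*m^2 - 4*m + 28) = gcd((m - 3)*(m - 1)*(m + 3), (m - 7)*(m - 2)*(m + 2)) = 1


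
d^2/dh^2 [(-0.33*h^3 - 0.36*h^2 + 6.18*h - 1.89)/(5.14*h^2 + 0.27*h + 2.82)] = (-1.4210854715202e-14*h^5 + 1.4210854715202e-14*h^4 + 337.063926*h^3 - 269.797068*h^2 - 568.950588*h + 39.37815)/(135.796744*h^6 + 21.399876*h^5 + 224.633934*h^4 + 23.501259*h^3 + 123.242742*h^2 + 6.441444*h + 22.425768)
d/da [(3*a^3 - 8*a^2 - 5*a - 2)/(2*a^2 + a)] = 2*(3*a^4 + 3*a^3 + a^2 + 4*a + 1)/(a^2*(4*a^2 + 4*a + 1))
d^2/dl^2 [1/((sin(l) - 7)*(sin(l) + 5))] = (-4*sin(l)^4 + 6*sin(l)^3 - 138*sin(l)^2 + 58*sin(l) + 78)/((sin(l) - 7)^3*(sin(l) + 5)^3)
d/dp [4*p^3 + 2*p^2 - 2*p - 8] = 12*p^2 + 4*p - 2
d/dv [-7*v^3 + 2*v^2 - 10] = v*(4 - 21*v)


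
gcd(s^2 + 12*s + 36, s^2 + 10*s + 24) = s + 6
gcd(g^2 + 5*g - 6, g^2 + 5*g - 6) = g^2 + 5*g - 6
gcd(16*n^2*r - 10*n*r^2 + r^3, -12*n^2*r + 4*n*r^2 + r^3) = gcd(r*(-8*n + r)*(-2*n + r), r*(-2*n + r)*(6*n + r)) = -2*n*r + r^2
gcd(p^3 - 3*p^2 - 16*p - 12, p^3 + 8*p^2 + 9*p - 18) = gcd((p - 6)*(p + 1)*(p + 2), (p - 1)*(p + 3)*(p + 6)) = 1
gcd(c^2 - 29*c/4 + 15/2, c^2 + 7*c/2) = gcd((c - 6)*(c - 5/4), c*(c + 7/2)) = 1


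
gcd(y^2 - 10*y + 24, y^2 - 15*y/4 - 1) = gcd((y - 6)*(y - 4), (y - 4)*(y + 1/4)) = y - 4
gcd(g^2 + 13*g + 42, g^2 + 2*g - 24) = g + 6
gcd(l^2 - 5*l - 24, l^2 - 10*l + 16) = l - 8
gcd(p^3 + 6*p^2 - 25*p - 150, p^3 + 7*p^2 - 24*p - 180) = p^2 + p - 30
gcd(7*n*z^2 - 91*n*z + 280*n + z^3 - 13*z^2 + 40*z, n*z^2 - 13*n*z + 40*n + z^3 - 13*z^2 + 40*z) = z^2 - 13*z + 40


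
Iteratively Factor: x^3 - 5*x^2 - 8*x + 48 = (x - 4)*(x^2 - x - 12) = (x - 4)*(x + 3)*(x - 4)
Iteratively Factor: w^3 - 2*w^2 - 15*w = (w - 5)*(w^2 + 3*w) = w*(w - 5)*(w + 3)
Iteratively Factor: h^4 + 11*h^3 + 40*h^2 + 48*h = (h)*(h^3 + 11*h^2 + 40*h + 48) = h*(h + 4)*(h^2 + 7*h + 12) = h*(h + 3)*(h + 4)*(h + 4)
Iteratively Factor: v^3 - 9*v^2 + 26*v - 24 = (v - 4)*(v^2 - 5*v + 6) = (v - 4)*(v - 3)*(v - 2)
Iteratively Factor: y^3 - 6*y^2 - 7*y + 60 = (y - 5)*(y^2 - y - 12) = (y - 5)*(y + 3)*(y - 4)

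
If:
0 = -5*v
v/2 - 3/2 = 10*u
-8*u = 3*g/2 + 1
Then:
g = 2/15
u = -3/20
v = 0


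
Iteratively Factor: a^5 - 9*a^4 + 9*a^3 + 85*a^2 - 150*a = (a + 3)*(a^4 - 12*a^3 + 45*a^2 - 50*a) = (a - 5)*(a + 3)*(a^3 - 7*a^2 + 10*a) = (a - 5)*(a - 2)*(a + 3)*(a^2 - 5*a) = (a - 5)^2*(a - 2)*(a + 3)*(a)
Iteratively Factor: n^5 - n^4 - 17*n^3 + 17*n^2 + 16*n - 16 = (n - 4)*(n^4 + 3*n^3 - 5*n^2 - 3*n + 4) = (n - 4)*(n + 1)*(n^3 + 2*n^2 - 7*n + 4) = (n - 4)*(n + 1)*(n + 4)*(n^2 - 2*n + 1) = (n - 4)*(n - 1)*(n + 1)*(n + 4)*(n - 1)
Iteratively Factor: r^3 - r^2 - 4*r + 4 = (r - 2)*(r^2 + r - 2) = (r - 2)*(r - 1)*(r + 2)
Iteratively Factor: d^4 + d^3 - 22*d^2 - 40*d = (d - 5)*(d^3 + 6*d^2 + 8*d) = (d - 5)*(d + 2)*(d^2 + 4*d) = (d - 5)*(d + 2)*(d + 4)*(d)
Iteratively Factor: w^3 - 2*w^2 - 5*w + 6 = (w - 3)*(w^2 + w - 2) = (w - 3)*(w - 1)*(w + 2)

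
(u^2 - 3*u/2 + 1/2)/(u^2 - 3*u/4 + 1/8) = 4*(u - 1)/(4*u - 1)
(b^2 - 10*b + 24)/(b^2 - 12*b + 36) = (b - 4)/(b - 6)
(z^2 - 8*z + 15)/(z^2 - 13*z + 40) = (z - 3)/(z - 8)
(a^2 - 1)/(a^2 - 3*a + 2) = (a + 1)/(a - 2)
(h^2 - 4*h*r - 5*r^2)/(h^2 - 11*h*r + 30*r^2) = (-h - r)/(-h + 6*r)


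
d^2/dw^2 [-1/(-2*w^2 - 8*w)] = (-w*(w + 4) + 4*(w + 2)^2)/(w^3*(w + 4)^3)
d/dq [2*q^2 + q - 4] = 4*q + 1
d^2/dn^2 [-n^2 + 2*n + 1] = -2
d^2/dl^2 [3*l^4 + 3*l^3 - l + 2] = 18*l*(2*l + 1)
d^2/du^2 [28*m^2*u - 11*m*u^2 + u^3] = -22*m + 6*u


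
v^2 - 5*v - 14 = (v - 7)*(v + 2)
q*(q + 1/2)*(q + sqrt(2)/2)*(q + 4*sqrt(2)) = q^4 + q^3/2 + 9*sqrt(2)*q^3/2 + 9*sqrt(2)*q^2/4 + 4*q^2 + 2*q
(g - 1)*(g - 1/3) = g^2 - 4*g/3 + 1/3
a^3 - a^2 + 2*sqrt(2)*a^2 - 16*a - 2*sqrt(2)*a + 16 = (a - 1)*(a - 2*sqrt(2))*(a + 4*sqrt(2))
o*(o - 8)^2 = o^3 - 16*o^2 + 64*o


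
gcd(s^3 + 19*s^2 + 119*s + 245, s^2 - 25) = s + 5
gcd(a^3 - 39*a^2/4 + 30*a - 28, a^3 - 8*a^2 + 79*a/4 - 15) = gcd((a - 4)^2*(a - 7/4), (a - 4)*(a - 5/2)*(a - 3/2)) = a - 4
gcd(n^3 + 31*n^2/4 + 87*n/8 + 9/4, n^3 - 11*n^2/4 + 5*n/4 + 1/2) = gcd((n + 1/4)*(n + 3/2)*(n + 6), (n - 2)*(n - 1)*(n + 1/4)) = n + 1/4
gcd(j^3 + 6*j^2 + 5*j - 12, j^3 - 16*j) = j + 4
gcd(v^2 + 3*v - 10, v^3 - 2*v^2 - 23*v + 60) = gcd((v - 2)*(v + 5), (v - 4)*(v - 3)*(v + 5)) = v + 5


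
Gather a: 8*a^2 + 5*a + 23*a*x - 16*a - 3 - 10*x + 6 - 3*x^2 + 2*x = 8*a^2 + a*(23*x - 11) - 3*x^2 - 8*x + 3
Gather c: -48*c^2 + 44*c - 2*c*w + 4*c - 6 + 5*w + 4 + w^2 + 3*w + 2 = -48*c^2 + c*(48 - 2*w) + w^2 + 8*w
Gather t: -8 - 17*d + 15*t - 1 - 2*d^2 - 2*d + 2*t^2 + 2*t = -2*d^2 - 19*d + 2*t^2 + 17*t - 9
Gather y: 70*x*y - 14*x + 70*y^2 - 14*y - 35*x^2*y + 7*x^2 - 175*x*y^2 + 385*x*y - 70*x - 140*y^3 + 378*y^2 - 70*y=7*x^2 - 84*x - 140*y^3 + y^2*(448 - 175*x) + y*(-35*x^2 + 455*x - 84)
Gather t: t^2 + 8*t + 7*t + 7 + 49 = t^2 + 15*t + 56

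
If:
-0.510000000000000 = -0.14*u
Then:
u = 3.64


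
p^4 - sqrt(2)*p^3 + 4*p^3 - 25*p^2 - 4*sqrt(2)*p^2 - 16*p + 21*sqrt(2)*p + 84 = (p - 3)*(p + 7)*(p - 2*sqrt(2))*(p + sqrt(2))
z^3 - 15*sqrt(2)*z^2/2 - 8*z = z*(z - 8*sqrt(2))*(z + sqrt(2)/2)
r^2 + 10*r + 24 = (r + 4)*(r + 6)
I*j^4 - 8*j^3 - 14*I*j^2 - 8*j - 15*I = (j + I)*(j + 3*I)*(j + 5*I)*(I*j + 1)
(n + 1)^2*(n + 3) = n^3 + 5*n^2 + 7*n + 3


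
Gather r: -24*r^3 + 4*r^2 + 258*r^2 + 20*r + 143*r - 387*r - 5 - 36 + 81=-24*r^3 + 262*r^2 - 224*r + 40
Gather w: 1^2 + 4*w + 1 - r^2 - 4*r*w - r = -r^2 - r + w*(4 - 4*r) + 2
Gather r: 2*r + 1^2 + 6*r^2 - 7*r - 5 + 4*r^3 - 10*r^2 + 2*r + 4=4*r^3 - 4*r^2 - 3*r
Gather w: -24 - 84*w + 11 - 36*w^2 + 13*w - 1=-36*w^2 - 71*w - 14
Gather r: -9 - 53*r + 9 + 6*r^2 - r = 6*r^2 - 54*r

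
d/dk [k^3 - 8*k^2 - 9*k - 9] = 3*k^2 - 16*k - 9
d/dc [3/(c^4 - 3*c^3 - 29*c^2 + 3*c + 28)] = 3*(-4*c^3 + 9*c^2 + 58*c - 3)/(c^4 - 3*c^3 - 29*c^2 + 3*c + 28)^2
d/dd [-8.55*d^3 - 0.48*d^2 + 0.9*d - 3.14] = -25.65*d^2 - 0.96*d + 0.9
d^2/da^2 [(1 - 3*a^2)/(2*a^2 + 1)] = 10*(6*a^2 - 1)/(8*a^6 + 12*a^4 + 6*a^2 + 1)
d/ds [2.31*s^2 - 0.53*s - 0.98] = 4.62*s - 0.53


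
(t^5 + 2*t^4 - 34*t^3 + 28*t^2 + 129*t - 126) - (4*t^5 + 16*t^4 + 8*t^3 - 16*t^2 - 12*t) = -3*t^5 - 14*t^4 - 42*t^3 + 44*t^2 + 141*t - 126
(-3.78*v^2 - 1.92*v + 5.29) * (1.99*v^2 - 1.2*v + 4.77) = -7.5222*v^4 + 0.7152*v^3 - 5.1995*v^2 - 15.5064*v + 25.2333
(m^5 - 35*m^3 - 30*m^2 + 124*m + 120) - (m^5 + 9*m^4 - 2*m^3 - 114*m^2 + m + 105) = -9*m^4 - 33*m^3 + 84*m^2 + 123*m + 15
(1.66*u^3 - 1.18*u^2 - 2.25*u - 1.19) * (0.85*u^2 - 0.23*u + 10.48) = 1.411*u^5 - 1.3848*u^4 + 15.7557*u^3 - 12.8604*u^2 - 23.3063*u - 12.4712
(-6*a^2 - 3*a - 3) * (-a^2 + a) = 6*a^4 - 3*a^3 - 3*a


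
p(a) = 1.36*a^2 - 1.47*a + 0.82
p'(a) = 2.72*a - 1.47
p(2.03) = 3.44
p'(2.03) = 4.05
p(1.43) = 1.50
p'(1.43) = 2.42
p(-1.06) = 3.91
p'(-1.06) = -4.35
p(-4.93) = 41.12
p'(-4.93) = -14.88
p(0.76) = 0.49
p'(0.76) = 0.60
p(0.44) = 0.44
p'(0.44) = -0.27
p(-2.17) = 10.41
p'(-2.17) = -7.37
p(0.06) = 0.74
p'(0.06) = -1.31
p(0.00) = 0.82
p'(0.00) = -1.47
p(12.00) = 179.02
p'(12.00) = 31.17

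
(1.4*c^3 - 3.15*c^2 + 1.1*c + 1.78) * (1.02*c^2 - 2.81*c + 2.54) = 1.428*c^5 - 7.147*c^4 + 13.5295*c^3 - 9.2764*c^2 - 2.2078*c + 4.5212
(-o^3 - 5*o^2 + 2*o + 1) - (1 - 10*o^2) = -o^3 + 5*o^2 + 2*o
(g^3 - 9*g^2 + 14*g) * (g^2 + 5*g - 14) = g^5 - 4*g^4 - 45*g^3 + 196*g^2 - 196*g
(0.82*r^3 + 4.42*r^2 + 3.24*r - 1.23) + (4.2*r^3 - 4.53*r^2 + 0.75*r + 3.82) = 5.02*r^3 - 0.11*r^2 + 3.99*r + 2.59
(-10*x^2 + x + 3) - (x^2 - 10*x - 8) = -11*x^2 + 11*x + 11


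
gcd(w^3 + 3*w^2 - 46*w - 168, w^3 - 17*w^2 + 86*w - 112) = w - 7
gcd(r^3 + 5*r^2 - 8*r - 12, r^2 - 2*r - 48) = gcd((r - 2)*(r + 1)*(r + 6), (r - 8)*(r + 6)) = r + 6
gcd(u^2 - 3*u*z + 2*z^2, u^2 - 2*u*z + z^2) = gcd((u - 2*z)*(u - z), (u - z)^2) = -u + z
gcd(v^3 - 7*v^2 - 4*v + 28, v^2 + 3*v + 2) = v + 2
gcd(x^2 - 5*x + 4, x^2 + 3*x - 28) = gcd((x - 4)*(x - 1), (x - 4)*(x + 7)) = x - 4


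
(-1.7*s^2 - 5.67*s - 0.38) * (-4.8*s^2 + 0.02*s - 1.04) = 8.16*s^4 + 27.182*s^3 + 3.4786*s^2 + 5.8892*s + 0.3952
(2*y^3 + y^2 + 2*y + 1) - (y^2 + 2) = 2*y^3 + 2*y - 1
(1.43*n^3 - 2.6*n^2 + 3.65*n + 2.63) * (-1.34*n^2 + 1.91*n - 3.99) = -1.9162*n^5 + 6.2153*n^4 - 15.5627*n^3 + 13.8213*n^2 - 9.5402*n - 10.4937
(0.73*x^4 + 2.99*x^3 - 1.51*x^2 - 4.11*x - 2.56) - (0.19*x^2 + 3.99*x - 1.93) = 0.73*x^4 + 2.99*x^3 - 1.7*x^2 - 8.1*x - 0.63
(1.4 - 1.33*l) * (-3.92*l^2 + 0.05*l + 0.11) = 5.2136*l^3 - 5.5545*l^2 - 0.0763*l + 0.154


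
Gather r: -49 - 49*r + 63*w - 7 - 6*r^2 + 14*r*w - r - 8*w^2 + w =-6*r^2 + r*(14*w - 50) - 8*w^2 + 64*w - 56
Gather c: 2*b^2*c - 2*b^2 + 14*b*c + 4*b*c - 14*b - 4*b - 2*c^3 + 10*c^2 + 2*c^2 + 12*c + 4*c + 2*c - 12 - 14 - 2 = -2*b^2 - 18*b - 2*c^3 + 12*c^2 + c*(2*b^2 + 18*b + 18) - 28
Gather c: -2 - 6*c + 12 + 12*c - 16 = 6*c - 6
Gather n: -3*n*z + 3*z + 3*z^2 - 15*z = -3*n*z + 3*z^2 - 12*z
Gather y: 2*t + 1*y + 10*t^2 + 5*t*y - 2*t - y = 10*t^2 + 5*t*y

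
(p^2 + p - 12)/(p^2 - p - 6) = (p + 4)/(p + 2)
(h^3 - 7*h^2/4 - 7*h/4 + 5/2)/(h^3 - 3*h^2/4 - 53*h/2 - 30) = (h^2 - 3*h + 2)/(h^2 - 2*h - 24)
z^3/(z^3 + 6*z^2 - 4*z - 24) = z^3/(z^3 + 6*z^2 - 4*z - 24)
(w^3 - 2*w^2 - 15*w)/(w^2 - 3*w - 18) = w*(w - 5)/(w - 6)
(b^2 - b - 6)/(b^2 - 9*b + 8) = (b^2 - b - 6)/(b^2 - 9*b + 8)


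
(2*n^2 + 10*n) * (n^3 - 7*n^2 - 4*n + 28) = 2*n^5 - 4*n^4 - 78*n^3 + 16*n^2 + 280*n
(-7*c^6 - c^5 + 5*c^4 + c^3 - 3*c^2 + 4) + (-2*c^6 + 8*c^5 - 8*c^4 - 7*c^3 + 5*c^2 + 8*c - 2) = -9*c^6 + 7*c^5 - 3*c^4 - 6*c^3 + 2*c^2 + 8*c + 2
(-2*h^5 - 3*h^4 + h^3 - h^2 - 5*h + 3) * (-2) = 4*h^5 + 6*h^4 - 2*h^3 + 2*h^2 + 10*h - 6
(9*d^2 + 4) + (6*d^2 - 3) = 15*d^2 + 1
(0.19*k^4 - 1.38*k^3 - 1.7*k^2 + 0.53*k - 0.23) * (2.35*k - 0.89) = 0.4465*k^5 - 3.4121*k^4 - 2.7668*k^3 + 2.7585*k^2 - 1.0122*k + 0.2047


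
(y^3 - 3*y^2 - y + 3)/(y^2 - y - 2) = (y^2 - 4*y + 3)/(y - 2)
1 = 1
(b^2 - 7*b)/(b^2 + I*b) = (b - 7)/(b + I)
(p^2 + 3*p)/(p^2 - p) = (p + 3)/(p - 1)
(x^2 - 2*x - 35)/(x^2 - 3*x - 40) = (x - 7)/(x - 8)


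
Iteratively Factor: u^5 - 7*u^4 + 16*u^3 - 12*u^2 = (u - 2)*(u^4 - 5*u^3 + 6*u^2) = u*(u - 2)*(u^3 - 5*u^2 + 6*u) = u^2*(u - 2)*(u^2 - 5*u + 6) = u^2*(u - 3)*(u - 2)*(u - 2)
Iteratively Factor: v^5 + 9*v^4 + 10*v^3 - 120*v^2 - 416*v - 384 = (v - 4)*(v^4 + 13*v^3 + 62*v^2 + 128*v + 96) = (v - 4)*(v + 4)*(v^3 + 9*v^2 + 26*v + 24) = (v - 4)*(v + 3)*(v + 4)*(v^2 + 6*v + 8) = (v - 4)*(v + 3)*(v + 4)^2*(v + 2)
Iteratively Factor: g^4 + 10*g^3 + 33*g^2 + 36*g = (g + 4)*(g^3 + 6*g^2 + 9*g) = (g + 3)*(g + 4)*(g^2 + 3*g) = g*(g + 3)*(g + 4)*(g + 3)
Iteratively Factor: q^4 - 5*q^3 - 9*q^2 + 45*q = (q)*(q^3 - 5*q^2 - 9*q + 45) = q*(q - 3)*(q^2 - 2*q - 15) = q*(q - 5)*(q - 3)*(q + 3)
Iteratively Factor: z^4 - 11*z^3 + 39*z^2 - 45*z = (z - 5)*(z^3 - 6*z^2 + 9*z) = (z - 5)*(z - 3)*(z^2 - 3*z) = (z - 5)*(z - 3)^2*(z)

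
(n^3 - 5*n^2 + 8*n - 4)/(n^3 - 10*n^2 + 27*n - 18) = (n^2 - 4*n + 4)/(n^2 - 9*n + 18)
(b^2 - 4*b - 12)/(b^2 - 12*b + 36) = (b + 2)/(b - 6)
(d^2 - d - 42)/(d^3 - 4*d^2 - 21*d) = (d + 6)/(d*(d + 3))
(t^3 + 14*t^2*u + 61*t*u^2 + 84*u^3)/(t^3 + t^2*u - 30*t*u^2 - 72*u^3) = (t + 7*u)/(t - 6*u)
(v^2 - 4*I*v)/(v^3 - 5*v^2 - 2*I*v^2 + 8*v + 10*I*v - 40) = v/(v^2 + v*(-5 + 2*I) - 10*I)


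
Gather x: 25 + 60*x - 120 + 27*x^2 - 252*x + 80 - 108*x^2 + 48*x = -81*x^2 - 144*x - 15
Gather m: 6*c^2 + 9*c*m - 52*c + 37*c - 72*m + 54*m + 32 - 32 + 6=6*c^2 - 15*c + m*(9*c - 18) + 6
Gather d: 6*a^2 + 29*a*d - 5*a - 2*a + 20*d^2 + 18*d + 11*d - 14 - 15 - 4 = 6*a^2 - 7*a + 20*d^2 + d*(29*a + 29) - 33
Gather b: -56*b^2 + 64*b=-56*b^2 + 64*b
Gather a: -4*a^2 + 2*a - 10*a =-4*a^2 - 8*a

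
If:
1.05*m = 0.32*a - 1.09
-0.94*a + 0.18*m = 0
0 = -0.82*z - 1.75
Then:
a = -0.21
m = -1.10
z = -2.13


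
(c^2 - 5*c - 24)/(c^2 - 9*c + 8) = (c + 3)/(c - 1)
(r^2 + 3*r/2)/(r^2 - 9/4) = 2*r/(2*r - 3)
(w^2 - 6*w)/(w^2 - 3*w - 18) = w/(w + 3)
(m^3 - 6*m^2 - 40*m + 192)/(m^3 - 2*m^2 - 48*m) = (m - 4)/m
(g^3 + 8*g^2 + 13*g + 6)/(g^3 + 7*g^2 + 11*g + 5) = (g + 6)/(g + 5)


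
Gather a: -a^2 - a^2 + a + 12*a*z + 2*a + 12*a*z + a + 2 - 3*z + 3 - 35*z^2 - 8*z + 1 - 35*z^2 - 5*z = -2*a^2 + a*(24*z + 4) - 70*z^2 - 16*z + 6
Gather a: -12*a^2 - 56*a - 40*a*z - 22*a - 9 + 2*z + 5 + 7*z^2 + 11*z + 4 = -12*a^2 + a*(-40*z - 78) + 7*z^2 + 13*z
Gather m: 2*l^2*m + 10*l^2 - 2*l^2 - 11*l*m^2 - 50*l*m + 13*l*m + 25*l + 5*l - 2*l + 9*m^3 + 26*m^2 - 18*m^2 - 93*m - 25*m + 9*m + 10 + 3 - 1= 8*l^2 + 28*l + 9*m^3 + m^2*(8 - 11*l) + m*(2*l^2 - 37*l - 109) + 12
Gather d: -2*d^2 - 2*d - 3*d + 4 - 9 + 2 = -2*d^2 - 5*d - 3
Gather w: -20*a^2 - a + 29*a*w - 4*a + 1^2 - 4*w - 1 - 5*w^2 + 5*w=-20*a^2 - 5*a - 5*w^2 + w*(29*a + 1)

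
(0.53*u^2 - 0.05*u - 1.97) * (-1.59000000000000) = -0.8427*u^2 + 0.0795*u + 3.1323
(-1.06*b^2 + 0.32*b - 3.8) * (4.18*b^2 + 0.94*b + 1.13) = -4.4308*b^4 + 0.3412*b^3 - 16.781*b^2 - 3.2104*b - 4.294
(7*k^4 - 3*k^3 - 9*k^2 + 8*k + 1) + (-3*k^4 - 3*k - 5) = 4*k^4 - 3*k^3 - 9*k^2 + 5*k - 4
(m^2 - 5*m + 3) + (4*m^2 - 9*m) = 5*m^2 - 14*m + 3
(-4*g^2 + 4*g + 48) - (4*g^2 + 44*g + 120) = -8*g^2 - 40*g - 72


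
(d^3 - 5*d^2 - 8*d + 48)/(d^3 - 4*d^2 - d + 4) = (d^2 - d - 12)/(d^2 - 1)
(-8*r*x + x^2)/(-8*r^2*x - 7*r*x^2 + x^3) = 1/(r + x)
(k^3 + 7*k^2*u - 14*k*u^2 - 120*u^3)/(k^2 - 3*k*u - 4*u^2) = (k^2 + 11*k*u + 30*u^2)/(k + u)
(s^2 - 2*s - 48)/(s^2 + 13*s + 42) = (s - 8)/(s + 7)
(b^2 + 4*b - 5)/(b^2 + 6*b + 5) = (b - 1)/(b + 1)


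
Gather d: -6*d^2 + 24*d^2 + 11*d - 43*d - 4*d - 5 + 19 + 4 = 18*d^2 - 36*d + 18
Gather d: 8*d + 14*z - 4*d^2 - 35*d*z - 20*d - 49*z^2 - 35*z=-4*d^2 + d*(-35*z - 12) - 49*z^2 - 21*z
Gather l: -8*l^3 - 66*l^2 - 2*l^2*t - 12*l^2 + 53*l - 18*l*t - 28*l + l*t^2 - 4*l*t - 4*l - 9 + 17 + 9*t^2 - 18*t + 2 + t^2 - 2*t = -8*l^3 + l^2*(-2*t - 78) + l*(t^2 - 22*t + 21) + 10*t^2 - 20*t + 10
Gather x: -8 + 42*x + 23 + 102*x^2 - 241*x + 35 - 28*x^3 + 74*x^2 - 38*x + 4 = -28*x^3 + 176*x^2 - 237*x + 54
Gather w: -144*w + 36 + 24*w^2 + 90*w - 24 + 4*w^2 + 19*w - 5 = 28*w^2 - 35*w + 7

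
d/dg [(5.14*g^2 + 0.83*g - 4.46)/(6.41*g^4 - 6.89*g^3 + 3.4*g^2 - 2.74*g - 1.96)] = (-65.8948*g^5 + 19.4537*g^4 + 125.7918*g^3 - 109.0938*g^2 + 10.1792*g - 13.8472)/(41.0881*g^8 - 88.3298*g^7 + 91.0601*g^6 - 81.9788*g^5 + 24.19*g^4 + 8.3768*g^3 - 5.8204*g^2 + 10.7408*g + 3.8416)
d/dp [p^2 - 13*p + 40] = 2*p - 13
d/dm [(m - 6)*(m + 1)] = 2*m - 5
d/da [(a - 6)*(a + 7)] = 2*a + 1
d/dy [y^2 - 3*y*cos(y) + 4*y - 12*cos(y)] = 3*y*sin(y) + 2*y + 12*sin(y) - 3*cos(y) + 4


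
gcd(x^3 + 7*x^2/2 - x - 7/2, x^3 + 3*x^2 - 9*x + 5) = x - 1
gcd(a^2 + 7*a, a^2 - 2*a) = a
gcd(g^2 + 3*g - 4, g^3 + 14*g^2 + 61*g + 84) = g + 4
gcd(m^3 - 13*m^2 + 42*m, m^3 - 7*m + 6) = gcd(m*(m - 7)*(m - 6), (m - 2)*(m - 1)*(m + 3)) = 1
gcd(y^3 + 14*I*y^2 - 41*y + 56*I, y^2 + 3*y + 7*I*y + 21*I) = y + 7*I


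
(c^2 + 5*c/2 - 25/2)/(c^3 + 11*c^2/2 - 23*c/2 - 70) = (2*c - 5)/(2*c^2 + c - 28)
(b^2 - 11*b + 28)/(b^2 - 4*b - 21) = (b - 4)/(b + 3)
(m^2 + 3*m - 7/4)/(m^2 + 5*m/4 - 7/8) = 2*(2*m + 7)/(4*m + 7)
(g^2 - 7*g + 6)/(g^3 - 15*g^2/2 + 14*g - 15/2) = 2*(g - 6)/(2*g^2 - 13*g + 15)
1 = 1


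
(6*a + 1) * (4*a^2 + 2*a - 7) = 24*a^3 + 16*a^2 - 40*a - 7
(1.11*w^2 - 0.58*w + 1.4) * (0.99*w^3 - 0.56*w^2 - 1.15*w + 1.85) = 1.0989*w^5 - 1.1958*w^4 + 0.4343*w^3 + 1.9365*w^2 - 2.683*w + 2.59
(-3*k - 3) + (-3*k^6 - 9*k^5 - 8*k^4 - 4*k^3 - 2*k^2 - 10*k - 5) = -3*k^6 - 9*k^5 - 8*k^4 - 4*k^3 - 2*k^2 - 13*k - 8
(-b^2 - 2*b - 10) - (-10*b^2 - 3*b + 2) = 9*b^2 + b - 12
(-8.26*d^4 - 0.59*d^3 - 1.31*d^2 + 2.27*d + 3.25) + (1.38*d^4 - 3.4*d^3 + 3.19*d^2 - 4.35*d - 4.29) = -6.88*d^4 - 3.99*d^3 + 1.88*d^2 - 2.08*d - 1.04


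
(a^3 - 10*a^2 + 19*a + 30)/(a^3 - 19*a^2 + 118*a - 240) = (a + 1)/(a - 8)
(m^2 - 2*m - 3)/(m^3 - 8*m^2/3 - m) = 3*(m + 1)/(m*(3*m + 1))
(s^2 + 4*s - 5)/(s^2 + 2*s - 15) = (s - 1)/(s - 3)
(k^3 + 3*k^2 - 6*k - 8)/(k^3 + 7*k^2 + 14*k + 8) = (k - 2)/(k + 2)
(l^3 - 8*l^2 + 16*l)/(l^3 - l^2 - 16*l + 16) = l*(l - 4)/(l^2 + 3*l - 4)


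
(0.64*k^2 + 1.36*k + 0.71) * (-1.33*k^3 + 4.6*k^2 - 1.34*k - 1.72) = -0.8512*k^5 + 1.1352*k^4 + 4.4541*k^3 + 0.342799999999999*k^2 - 3.2906*k - 1.2212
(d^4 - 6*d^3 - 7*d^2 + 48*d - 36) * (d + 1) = d^5 - 5*d^4 - 13*d^3 + 41*d^2 + 12*d - 36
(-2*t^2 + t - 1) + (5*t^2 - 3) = 3*t^2 + t - 4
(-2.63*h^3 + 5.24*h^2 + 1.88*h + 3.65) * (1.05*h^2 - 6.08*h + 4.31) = -2.7615*h^5 + 21.4924*h^4 - 41.2205*h^3 + 14.9865*h^2 - 14.0892*h + 15.7315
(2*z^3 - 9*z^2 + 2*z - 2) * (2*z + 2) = 4*z^4 - 14*z^3 - 14*z^2 - 4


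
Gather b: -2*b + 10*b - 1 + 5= 8*b + 4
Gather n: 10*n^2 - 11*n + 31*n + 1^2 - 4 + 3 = 10*n^2 + 20*n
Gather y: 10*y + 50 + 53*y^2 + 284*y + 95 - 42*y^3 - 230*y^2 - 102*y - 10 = -42*y^3 - 177*y^2 + 192*y + 135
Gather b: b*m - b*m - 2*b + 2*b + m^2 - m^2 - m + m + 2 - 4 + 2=0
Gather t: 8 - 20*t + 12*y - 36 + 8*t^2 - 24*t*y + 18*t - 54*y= 8*t^2 + t*(-24*y - 2) - 42*y - 28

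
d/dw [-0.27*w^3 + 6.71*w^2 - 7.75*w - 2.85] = -0.81*w^2 + 13.42*w - 7.75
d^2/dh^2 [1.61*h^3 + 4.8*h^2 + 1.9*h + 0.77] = 9.66*h + 9.6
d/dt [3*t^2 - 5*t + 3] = 6*t - 5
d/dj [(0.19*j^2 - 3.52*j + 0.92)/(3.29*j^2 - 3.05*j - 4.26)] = (11.0013*j^2 - 7.6724*j + 17.8012)/(10.8241*j^4 - 20.069*j^3 - 18.7283*j^2 + 25.986*j + 18.1476)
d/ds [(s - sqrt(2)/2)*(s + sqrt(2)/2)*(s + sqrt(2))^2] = 4*s^3 + 6*sqrt(2)*s^2 + 3*s - sqrt(2)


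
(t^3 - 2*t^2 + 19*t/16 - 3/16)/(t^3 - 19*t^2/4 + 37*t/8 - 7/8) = (4*t - 3)/(2*(2*t - 7))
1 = 1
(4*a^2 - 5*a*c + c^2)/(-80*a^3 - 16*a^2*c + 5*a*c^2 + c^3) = (-a + c)/(20*a^2 + 9*a*c + c^2)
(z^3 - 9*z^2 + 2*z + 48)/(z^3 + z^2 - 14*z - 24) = (z^2 - 11*z + 24)/(z^2 - z - 12)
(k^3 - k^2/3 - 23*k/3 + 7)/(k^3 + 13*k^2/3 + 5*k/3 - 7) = (3*k - 7)/(3*k + 7)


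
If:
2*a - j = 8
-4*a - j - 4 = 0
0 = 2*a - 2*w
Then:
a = 2/3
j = -20/3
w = 2/3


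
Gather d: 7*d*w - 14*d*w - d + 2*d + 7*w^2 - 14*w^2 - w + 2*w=d*(1 - 7*w) - 7*w^2 + w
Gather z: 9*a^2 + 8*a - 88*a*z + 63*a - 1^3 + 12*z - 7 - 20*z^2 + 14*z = 9*a^2 + 71*a - 20*z^2 + z*(26 - 88*a) - 8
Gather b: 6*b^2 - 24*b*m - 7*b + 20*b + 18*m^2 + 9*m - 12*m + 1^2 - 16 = 6*b^2 + b*(13 - 24*m) + 18*m^2 - 3*m - 15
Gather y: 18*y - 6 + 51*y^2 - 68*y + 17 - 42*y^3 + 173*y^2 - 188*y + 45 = -42*y^3 + 224*y^2 - 238*y + 56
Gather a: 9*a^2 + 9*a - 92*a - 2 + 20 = 9*a^2 - 83*a + 18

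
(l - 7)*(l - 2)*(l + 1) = l^3 - 8*l^2 + 5*l + 14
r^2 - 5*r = r*(r - 5)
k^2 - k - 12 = (k - 4)*(k + 3)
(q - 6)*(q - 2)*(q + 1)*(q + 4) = q^4 - 3*q^3 - 24*q^2 + 28*q + 48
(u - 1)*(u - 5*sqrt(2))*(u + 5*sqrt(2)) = u^3 - u^2 - 50*u + 50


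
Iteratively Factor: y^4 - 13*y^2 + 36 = (y - 2)*(y^3 + 2*y^2 - 9*y - 18) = (y - 3)*(y - 2)*(y^2 + 5*y + 6) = (y - 3)*(y - 2)*(y + 3)*(y + 2)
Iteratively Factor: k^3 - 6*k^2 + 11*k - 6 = (k - 1)*(k^2 - 5*k + 6) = (k - 2)*(k - 1)*(k - 3)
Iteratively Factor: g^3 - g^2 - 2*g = (g + 1)*(g^2 - 2*g) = g*(g + 1)*(g - 2)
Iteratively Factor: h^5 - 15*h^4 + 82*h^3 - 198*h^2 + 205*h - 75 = (h - 3)*(h^4 - 12*h^3 + 46*h^2 - 60*h + 25) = (h - 3)*(h - 1)*(h^3 - 11*h^2 + 35*h - 25) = (h - 5)*(h - 3)*(h - 1)*(h^2 - 6*h + 5) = (h - 5)^2*(h - 3)*(h - 1)*(h - 1)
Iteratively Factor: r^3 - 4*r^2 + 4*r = (r - 2)*(r^2 - 2*r) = (r - 2)^2*(r)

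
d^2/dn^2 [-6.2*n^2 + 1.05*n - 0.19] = -12.4000000000000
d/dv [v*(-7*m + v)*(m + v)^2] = -7*m^3 - 26*m^2*v - 15*m*v^2 + 4*v^3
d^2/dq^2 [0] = 0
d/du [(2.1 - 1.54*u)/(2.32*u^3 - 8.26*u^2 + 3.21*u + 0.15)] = (7.1456*u^3 - 27.3364*u^2 + 34.692*u - 6.972)/(5.3824*u^6 - 38.3264*u^5 + 83.122*u^4 - 52.3332*u^3 + 7.8261*u^2 + 0.963*u + 0.0225)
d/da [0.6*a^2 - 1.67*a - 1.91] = 1.2*a - 1.67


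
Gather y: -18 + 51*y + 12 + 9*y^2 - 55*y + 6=9*y^2 - 4*y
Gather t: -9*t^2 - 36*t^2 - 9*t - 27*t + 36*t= -45*t^2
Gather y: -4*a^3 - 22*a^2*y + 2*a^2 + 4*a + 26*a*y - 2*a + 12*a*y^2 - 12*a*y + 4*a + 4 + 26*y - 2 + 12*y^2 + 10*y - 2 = -4*a^3 + 2*a^2 + 6*a + y^2*(12*a + 12) + y*(-22*a^2 + 14*a + 36)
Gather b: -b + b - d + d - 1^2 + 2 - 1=0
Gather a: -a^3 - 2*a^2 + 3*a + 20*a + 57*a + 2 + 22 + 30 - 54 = -a^3 - 2*a^2 + 80*a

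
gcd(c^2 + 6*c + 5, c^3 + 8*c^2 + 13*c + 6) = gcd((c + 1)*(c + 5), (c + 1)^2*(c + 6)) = c + 1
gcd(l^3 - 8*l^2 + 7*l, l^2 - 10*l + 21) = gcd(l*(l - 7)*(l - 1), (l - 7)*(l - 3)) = l - 7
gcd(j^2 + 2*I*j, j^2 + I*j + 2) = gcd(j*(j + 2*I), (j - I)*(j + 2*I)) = j + 2*I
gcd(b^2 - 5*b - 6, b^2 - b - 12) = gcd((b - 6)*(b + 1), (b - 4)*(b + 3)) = 1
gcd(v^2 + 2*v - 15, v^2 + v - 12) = v - 3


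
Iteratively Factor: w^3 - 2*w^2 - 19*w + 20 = (w - 1)*(w^2 - w - 20) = (w - 5)*(w - 1)*(w + 4)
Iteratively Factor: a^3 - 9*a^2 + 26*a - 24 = (a - 2)*(a^2 - 7*a + 12) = (a - 3)*(a - 2)*(a - 4)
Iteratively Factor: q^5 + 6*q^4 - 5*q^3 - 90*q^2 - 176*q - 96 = (q + 3)*(q^4 + 3*q^3 - 14*q^2 - 48*q - 32) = (q + 2)*(q + 3)*(q^3 + q^2 - 16*q - 16) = (q + 2)*(q + 3)*(q + 4)*(q^2 - 3*q - 4) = (q + 1)*(q + 2)*(q + 3)*(q + 4)*(q - 4)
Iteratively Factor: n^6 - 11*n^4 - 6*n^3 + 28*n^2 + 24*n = (n + 2)*(n^5 - 2*n^4 - 7*n^3 + 8*n^2 + 12*n) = (n + 1)*(n + 2)*(n^4 - 3*n^3 - 4*n^2 + 12*n) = (n - 3)*(n + 1)*(n + 2)*(n^3 - 4*n) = (n - 3)*(n - 2)*(n + 1)*(n + 2)*(n^2 + 2*n) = (n - 3)*(n - 2)*(n + 1)*(n + 2)^2*(n)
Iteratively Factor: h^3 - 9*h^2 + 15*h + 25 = (h - 5)*(h^2 - 4*h - 5) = (h - 5)*(h + 1)*(h - 5)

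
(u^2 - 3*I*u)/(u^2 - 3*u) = (u - 3*I)/(u - 3)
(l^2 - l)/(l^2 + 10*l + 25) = l*(l - 1)/(l^2 + 10*l + 25)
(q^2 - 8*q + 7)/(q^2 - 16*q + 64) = (q^2 - 8*q + 7)/(q^2 - 16*q + 64)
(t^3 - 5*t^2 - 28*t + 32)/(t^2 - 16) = (t^2 - 9*t + 8)/(t - 4)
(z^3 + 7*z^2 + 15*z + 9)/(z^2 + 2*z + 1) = (z^2 + 6*z + 9)/(z + 1)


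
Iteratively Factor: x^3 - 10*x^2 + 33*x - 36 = (x - 3)*(x^2 - 7*x + 12) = (x - 4)*(x - 3)*(x - 3)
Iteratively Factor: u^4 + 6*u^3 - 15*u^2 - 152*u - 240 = (u - 5)*(u^3 + 11*u^2 + 40*u + 48) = (u - 5)*(u + 4)*(u^2 + 7*u + 12) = (u - 5)*(u + 3)*(u + 4)*(u + 4)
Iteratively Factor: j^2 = (j)*(j)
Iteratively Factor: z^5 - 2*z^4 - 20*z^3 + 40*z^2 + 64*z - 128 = (z - 4)*(z^4 + 2*z^3 - 12*z^2 - 8*z + 32) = (z - 4)*(z + 2)*(z^3 - 12*z + 16) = (z - 4)*(z - 2)*(z + 2)*(z^2 + 2*z - 8) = (z - 4)*(z - 2)^2*(z + 2)*(z + 4)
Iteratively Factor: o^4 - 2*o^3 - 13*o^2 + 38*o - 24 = (o - 2)*(o^3 - 13*o + 12) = (o - 3)*(o - 2)*(o^2 + 3*o - 4) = (o - 3)*(o - 2)*(o - 1)*(o + 4)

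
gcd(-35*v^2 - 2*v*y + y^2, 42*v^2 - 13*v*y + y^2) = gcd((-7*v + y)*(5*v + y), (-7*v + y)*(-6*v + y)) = -7*v + y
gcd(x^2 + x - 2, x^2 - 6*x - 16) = x + 2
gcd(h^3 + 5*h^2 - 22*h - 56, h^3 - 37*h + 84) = h^2 + 3*h - 28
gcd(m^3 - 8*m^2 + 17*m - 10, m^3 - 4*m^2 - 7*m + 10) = m^2 - 6*m + 5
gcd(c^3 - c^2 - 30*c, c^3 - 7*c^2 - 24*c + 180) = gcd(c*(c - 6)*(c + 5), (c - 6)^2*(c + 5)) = c^2 - c - 30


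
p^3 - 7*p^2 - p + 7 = (p - 7)*(p - 1)*(p + 1)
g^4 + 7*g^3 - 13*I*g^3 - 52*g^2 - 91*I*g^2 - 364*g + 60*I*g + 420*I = (g + 7)*(g - 6*I)*(g - 5*I)*(g - 2*I)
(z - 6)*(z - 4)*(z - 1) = z^3 - 11*z^2 + 34*z - 24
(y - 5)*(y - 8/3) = y^2 - 23*y/3 + 40/3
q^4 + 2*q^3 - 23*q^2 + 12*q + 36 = (q - 3)*(q - 2)*(q + 1)*(q + 6)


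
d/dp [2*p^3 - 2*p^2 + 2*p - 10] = 6*p^2 - 4*p + 2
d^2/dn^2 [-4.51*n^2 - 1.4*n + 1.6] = -9.02000000000000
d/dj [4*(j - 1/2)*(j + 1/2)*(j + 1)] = 12*j^2 + 8*j - 1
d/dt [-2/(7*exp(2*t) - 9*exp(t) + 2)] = (28*exp(t) - 18)*exp(t)/(7*exp(2*t) - 9*exp(t) + 2)^2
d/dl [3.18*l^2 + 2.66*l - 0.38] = 6.36*l + 2.66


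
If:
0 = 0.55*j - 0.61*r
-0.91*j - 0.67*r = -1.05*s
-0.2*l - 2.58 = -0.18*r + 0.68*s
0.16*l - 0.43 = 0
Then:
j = -3.81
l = 2.69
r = -3.44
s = -5.49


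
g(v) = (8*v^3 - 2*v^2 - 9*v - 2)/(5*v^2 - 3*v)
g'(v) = (3 - 10*v)*(8*v^3 - 2*v^2 - 9*v - 2)/(5*v^2 - 3*v)^2 + (24*v^2 - 4*v - 9)/(5*v^2 - 3*v) = (40*v^4 - 48*v^3 + 51*v^2 + 20*v - 6)/(v^2*(25*v^2 - 30*v + 9))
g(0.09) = 12.29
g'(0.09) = -72.51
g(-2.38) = -2.81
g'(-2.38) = 1.72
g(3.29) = 5.23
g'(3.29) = 1.83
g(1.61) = 1.44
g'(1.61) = 3.43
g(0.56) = 55.91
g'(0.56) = 1331.14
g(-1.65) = -1.54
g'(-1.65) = 1.78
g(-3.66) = -4.98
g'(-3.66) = 1.67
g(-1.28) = -0.88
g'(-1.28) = 1.80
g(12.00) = 19.63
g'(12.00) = 1.61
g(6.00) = 9.88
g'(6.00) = 1.65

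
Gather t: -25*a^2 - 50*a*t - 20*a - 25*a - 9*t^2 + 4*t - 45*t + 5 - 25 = -25*a^2 - 45*a - 9*t^2 + t*(-50*a - 41) - 20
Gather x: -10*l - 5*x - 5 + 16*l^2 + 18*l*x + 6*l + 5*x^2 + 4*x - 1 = 16*l^2 - 4*l + 5*x^2 + x*(18*l - 1) - 6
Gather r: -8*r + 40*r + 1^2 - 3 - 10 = 32*r - 12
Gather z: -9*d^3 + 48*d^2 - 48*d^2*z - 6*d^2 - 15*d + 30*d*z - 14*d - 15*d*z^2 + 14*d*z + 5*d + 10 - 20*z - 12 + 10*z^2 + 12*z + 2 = -9*d^3 + 42*d^2 - 24*d + z^2*(10 - 15*d) + z*(-48*d^2 + 44*d - 8)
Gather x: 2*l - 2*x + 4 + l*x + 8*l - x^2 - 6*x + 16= 10*l - x^2 + x*(l - 8) + 20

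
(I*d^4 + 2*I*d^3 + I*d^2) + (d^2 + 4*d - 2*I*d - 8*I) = I*d^4 + 2*I*d^3 + d^2 + I*d^2 + 4*d - 2*I*d - 8*I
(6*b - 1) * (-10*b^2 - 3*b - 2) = -60*b^3 - 8*b^2 - 9*b + 2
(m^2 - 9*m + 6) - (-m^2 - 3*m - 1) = 2*m^2 - 6*m + 7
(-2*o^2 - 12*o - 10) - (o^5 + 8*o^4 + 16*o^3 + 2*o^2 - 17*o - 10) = -o^5 - 8*o^4 - 16*o^3 - 4*o^2 + 5*o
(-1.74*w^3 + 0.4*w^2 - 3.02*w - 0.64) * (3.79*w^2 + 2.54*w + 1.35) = -6.5946*w^5 - 2.9036*w^4 - 12.7788*w^3 - 9.5564*w^2 - 5.7026*w - 0.864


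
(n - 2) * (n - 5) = n^2 - 7*n + 10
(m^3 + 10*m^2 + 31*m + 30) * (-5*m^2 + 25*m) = -5*m^5 - 25*m^4 + 95*m^3 + 625*m^2 + 750*m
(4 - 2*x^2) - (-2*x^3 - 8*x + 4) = 2*x^3 - 2*x^2 + 8*x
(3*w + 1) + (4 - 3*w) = 5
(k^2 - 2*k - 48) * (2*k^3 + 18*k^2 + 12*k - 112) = 2*k^5 + 14*k^4 - 120*k^3 - 1000*k^2 - 352*k + 5376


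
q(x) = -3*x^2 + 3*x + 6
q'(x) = 3 - 6*x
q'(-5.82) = 37.92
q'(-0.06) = 3.36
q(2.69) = -7.64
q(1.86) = 1.20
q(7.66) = -147.05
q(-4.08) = -56.18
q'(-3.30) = 22.80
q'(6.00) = -33.00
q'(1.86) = -8.16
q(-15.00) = -714.00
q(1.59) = 3.19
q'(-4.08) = 27.48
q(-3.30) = -36.57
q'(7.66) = -42.96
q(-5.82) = -113.08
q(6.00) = -84.00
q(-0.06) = 5.81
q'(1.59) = -6.54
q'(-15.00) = 93.00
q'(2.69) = -13.14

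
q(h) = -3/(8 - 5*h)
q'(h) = -15/(8 - 5*h)^2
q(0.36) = -0.48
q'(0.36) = -0.39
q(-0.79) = -0.25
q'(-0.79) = -0.11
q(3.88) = 0.26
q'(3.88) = -0.12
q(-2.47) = -0.15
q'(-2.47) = -0.04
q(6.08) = 0.13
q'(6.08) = -0.03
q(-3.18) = -0.13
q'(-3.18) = -0.03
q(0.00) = -0.38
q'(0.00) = -0.23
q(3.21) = 0.37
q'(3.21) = -0.23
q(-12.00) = -0.04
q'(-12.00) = 0.00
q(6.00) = 0.14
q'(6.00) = -0.03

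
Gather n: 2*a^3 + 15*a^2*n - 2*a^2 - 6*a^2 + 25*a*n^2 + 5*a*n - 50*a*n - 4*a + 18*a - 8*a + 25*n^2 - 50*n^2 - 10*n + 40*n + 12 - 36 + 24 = 2*a^3 - 8*a^2 + 6*a + n^2*(25*a - 25) + n*(15*a^2 - 45*a + 30)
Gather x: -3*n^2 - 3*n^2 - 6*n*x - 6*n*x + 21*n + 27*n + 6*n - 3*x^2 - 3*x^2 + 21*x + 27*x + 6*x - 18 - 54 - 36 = -6*n^2 + 54*n - 6*x^2 + x*(54 - 12*n) - 108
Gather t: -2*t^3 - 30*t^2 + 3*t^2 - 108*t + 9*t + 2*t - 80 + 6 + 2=-2*t^3 - 27*t^2 - 97*t - 72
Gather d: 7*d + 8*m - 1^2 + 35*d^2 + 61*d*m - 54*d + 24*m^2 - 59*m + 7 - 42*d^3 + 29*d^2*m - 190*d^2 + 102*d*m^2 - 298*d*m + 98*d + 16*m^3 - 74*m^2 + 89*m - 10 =-42*d^3 + d^2*(29*m - 155) + d*(102*m^2 - 237*m + 51) + 16*m^3 - 50*m^2 + 38*m - 4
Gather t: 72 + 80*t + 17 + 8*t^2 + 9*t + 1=8*t^2 + 89*t + 90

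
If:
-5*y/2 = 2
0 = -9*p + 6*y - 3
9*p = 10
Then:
No Solution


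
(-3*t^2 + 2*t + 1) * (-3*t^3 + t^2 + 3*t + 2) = 9*t^5 - 9*t^4 - 10*t^3 + t^2 + 7*t + 2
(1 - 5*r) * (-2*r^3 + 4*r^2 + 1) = 10*r^4 - 22*r^3 + 4*r^2 - 5*r + 1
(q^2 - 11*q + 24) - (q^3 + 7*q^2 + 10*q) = -q^3 - 6*q^2 - 21*q + 24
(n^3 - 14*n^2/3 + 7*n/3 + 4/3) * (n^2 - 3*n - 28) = n^5 - 23*n^4/3 - 35*n^3/3 + 125*n^2 - 208*n/3 - 112/3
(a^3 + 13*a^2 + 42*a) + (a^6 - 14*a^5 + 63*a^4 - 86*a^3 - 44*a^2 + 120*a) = a^6 - 14*a^5 + 63*a^4 - 85*a^3 - 31*a^2 + 162*a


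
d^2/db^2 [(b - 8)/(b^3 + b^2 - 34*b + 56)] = 2*((b - 8)*(3*b^2 + 2*b - 34)^2 + (-3*b^2 - 2*b - (b - 8)*(3*b + 1) + 34)*(b^3 + b^2 - 34*b + 56))/(b^3 + b^2 - 34*b + 56)^3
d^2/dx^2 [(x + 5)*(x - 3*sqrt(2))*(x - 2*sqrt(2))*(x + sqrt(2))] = 12*x^2 - 24*sqrt(2)*x + 30*x - 40*sqrt(2) + 4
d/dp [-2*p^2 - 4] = -4*p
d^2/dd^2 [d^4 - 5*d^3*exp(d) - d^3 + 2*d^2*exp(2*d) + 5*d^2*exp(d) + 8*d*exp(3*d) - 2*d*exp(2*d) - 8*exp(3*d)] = -5*d^3*exp(d) + 8*d^2*exp(2*d) - 25*d^2*exp(d) + 12*d^2 + 72*d*exp(3*d) + 8*d*exp(2*d) - 10*d*exp(d) - 6*d - 24*exp(3*d) - 4*exp(2*d) + 10*exp(d)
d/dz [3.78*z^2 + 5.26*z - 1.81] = 7.56*z + 5.26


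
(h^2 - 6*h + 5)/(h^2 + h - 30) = (h - 1)/(h + 6)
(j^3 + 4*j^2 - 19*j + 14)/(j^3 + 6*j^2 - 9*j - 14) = (j - 1)/(j + 1)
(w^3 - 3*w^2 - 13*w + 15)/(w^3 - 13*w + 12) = (w^2 - 2*w - 15)/(w^2 + w - 12)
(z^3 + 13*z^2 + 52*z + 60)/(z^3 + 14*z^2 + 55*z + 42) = (z^2 + 7*z + 10)/(z^2 + 8*z + 7)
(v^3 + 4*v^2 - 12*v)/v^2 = v + 4 - 12/v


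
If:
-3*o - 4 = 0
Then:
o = -4/3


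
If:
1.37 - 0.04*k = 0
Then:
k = 34.25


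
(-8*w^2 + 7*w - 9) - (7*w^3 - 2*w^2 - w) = -7*w^3 - 6*w^2 + 8*w - 9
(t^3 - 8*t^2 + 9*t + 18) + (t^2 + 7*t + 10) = t^3 - 7*t^2 + 16*t + 28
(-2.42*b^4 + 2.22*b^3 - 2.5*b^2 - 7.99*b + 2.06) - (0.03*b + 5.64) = -2.42*b^4 + 2.22*b^3 - 2.5*b^2 - 8.02*b - 3.58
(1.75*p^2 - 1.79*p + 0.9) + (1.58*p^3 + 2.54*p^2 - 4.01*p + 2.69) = 1.58*p^3 + 4.29*p^2 - 5.8*p + 3.59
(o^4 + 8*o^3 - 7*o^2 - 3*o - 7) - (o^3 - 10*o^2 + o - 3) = o^4 + 7*o^3 + 3*o^2 - 4*o - 4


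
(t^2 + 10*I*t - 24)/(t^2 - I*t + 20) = (t + 6*I)/(t - 5*I)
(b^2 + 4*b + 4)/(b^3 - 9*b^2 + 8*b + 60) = (b + 2)/(b^2 - 11*b + 30)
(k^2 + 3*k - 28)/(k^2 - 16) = (k + 7)/(k + 4)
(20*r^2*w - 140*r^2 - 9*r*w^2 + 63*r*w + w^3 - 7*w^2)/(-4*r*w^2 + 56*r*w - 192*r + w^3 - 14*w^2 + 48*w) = (-5*r*w + 35*r + w^2 - 7*w)/(w^2 - 14*w + 48)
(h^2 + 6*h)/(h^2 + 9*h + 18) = h/(h + 3)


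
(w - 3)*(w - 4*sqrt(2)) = w^2 - 4*sqrt(2)*w - 3*w + 12*sqrt(2)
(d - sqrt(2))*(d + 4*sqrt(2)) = d^2 + 3*sqrt(2)*d - 8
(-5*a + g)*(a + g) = -5*a^2 - 4*a*g + g^2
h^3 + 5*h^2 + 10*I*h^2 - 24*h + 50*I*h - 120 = (h + 5)*(h + 4*I)*(h + 6*I)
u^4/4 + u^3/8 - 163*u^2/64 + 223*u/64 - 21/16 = (u/4 + 1)*(u - 7/4)*(u - 1)*(u - 3/4)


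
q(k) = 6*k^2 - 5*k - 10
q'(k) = 12*k - 5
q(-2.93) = 56.16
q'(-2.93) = -40.16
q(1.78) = 0.11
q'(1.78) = 16.36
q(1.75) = -0.38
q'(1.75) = 16.00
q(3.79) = 57.23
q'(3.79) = 40.48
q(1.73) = -0.69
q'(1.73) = 15.76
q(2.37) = 11.85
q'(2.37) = 23.44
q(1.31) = -6.25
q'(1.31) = 10.72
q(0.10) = -10.44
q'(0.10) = -3.80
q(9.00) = 431.00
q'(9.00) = 103.00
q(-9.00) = 521.00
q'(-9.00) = -113.00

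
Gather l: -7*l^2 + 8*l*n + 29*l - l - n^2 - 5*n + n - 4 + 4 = -7*l^2 + l*(8*n + 28) - n^2 - 4*n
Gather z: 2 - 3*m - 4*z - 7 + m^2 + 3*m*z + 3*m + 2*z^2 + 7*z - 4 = m^2 + 2*z^2 + z*(3*m + 3) - 9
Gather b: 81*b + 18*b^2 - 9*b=18*b^2 + 72*b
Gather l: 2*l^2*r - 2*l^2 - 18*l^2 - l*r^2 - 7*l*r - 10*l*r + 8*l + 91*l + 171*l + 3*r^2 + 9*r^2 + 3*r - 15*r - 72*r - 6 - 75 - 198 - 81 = l^2*(2*r - 20) + l*(-r^2 - 17*r + 270) + 12*r^2 - 84*r - 360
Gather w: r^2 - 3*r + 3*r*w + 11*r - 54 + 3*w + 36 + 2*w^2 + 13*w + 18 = r^2 + 8*r + 2*w^2 + w*(3*r + 16)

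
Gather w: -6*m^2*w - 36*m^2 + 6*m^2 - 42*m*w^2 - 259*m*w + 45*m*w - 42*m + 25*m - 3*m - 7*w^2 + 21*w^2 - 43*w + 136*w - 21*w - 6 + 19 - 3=-30*m^2 - 20*m + w^2*(14 - 42*m) + w*(-6*m^2 - 214*m + 72) + 10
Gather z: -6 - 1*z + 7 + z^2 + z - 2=z^2 - 1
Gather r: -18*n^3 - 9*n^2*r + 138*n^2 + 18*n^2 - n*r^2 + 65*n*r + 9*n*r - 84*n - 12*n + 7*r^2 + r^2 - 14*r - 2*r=-18*n^3 + 156*n^2 - 96*n + r^2*(8 - n) + r*(-9*n^2 + 74*n - 16)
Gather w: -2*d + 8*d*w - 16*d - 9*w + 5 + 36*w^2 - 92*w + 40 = -18*d + 36*w^2 + w*(8*d - 101) + 45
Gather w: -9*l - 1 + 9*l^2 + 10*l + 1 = 9*l^2 + l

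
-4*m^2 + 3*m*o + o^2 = (-m + o)*(4*m + o)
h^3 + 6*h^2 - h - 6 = (h - 1)*(h + 1)*(h + 6)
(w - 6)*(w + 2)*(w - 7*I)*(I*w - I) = I*w^4 + 7*w^3 - 5*I*w^3 - 35*w^2 - 8*I*w^2 - 56*w + 12*I*w + 84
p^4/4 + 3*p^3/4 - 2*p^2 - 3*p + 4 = (p/4 + 1)*(p - 2)*(p - 1)*(p + 2)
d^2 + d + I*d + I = (d + 1)*(d + I)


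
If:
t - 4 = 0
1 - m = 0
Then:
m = 1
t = 4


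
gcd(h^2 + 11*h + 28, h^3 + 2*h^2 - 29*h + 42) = h + 7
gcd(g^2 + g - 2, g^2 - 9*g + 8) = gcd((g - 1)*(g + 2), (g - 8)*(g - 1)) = g - 1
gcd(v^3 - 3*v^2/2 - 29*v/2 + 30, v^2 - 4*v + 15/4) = v - 5/2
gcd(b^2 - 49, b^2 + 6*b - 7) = b + 7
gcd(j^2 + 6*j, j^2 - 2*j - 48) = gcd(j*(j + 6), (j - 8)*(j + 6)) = j + 6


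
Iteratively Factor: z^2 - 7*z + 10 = (z - 5)*(z - 2)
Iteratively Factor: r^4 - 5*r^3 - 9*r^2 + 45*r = (r)*(r^3 - 5*r^2 - 9*r + 45) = r*(r - 5)*(r^2 - 9) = r*(r - 5)*(r + 3)*(r - 3)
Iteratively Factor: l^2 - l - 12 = (l - 4)*(l + 3)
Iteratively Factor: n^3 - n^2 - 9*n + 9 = (n - 3)*(n^2 + 2*n - 3) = (n - 3)*(n + 3)*(n - 1)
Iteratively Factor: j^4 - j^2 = (j)*(j^3 - j) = j*(j + 1)*(j^2 - j) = j*(j - 1)*(j + 1)*(j)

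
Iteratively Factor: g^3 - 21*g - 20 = (g + 4)*(g^2 - 4*g - 5) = (g - 5)*(g + 4)*(g + 1)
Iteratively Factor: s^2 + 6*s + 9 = (s + 3)*(s + 3)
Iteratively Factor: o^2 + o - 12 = (o + 4)*(o - 3)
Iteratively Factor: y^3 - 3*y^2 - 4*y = (y + 1)*(y^2 - 4*y) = (y - 4)*(y + 1)*(y)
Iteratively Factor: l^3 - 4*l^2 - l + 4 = (l - 1)*(l^2 - 3*l - 4) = (l - 1)*(l + 1)*(l - 4)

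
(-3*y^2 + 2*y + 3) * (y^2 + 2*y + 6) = -3*y^4 - 4*y^3 - 11*y^2 + 18*y + 18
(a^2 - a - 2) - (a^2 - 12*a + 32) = 11*a - 34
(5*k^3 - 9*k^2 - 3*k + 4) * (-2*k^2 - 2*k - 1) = -10*k^5 + 8*k^4 + 19*k^3 + 7*k^2 - 5*k - 4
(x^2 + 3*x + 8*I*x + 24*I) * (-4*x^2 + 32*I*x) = -4*x^4 - 12*x^3 - 256*x^2 - 768*x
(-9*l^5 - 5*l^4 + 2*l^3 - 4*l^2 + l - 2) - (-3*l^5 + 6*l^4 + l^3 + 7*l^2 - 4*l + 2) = -6*l^5 - 11*l^4 + l^3 - 11*l^2 + 5*l - 4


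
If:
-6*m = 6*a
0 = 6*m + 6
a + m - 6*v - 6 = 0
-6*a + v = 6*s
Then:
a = 1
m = -1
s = -7/6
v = -1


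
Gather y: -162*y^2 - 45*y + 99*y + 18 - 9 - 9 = -162*y^2 + 54*y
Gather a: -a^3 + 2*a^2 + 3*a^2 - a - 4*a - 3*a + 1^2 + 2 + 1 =-a^3 + 5*a^2 - 8*a + 4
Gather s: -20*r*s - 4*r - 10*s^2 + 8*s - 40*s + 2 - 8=-4*r - 10*s^2 + s*(-20*r - 32) - 6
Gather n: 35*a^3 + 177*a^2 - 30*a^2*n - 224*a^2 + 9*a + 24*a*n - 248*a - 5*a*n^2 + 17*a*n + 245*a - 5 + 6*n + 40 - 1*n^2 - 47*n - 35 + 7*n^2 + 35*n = 35*a^3 - 47*a^2 + 6*a + n^2*(6 - 5*a) + n*(-30*a^2 + 41*a - 6)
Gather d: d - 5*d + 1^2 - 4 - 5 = -4*d - 8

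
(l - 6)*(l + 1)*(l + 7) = l^3 + 2*l^2 - 41*l - 42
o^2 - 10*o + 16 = (o - 8)*(o - 2)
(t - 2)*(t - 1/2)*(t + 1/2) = t^3 - 2*t^2 - t/4 + 1/2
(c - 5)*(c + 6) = c^2 + c - 30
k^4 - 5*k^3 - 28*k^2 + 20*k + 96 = (k - 8)*(k - 2)*(k + 2)*(k + 3)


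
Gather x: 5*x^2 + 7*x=5*x^2 + 7*x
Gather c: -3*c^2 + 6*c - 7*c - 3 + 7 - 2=-3*c^2 - c + 2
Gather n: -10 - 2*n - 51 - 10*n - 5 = -12*n - 66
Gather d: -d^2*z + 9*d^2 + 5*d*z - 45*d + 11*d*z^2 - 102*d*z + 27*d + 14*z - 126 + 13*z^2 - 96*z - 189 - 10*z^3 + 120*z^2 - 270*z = d^2*(9 - z) + d*(11*z^2 - 97*z - 18) - 10*z^3 + 133*z^2 - 352*z - 315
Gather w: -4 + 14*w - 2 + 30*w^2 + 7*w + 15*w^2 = 45*w^2 + 21*w - 6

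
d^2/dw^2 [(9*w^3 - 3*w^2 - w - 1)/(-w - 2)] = 2*(-9*w^3 - 54*w^2 - 108*w + 11)/(w^3 + 6*w^2 + 12*w + 8)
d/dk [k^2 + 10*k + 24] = 2*k + 10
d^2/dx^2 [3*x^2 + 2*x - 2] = 6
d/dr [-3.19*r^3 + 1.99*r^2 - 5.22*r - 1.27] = -9.57*r^2 + 3.98*r - 5.22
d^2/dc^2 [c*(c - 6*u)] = 2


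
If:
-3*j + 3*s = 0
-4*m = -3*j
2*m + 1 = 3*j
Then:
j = 2/3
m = 1/2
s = 2/3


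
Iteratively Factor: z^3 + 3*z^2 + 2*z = (z + 1)*(z^2 + 2*z) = (z + 1)*(z + 2)*(z)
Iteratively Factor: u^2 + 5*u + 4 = (u + 1)*(u + 4)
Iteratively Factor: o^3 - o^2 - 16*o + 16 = (o - 1)*(o^2 - 16) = (o - 1)*(o + 4)*(o - 4)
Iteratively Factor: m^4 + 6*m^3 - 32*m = (m + 4)*(m^3 + 2*m^2 - 8*m) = (m + 4)^2*(m^2 - 2*m) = m*(m + 4)^2*(m - 2)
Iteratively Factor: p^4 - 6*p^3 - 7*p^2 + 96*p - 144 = (p - 3)*(p^3 - 3*p^2 - 16*p + 48) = (p - 4)*(p - 3)*(p^2 + p - 12) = (p - 4)*(p - 3)^2*(p + 4)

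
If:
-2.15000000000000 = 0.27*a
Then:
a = -7.96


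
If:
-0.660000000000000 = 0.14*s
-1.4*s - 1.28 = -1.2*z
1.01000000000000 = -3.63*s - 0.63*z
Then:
No Solution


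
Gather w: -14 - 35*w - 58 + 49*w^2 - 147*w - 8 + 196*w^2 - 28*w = 245*w^2 - 210*w - 80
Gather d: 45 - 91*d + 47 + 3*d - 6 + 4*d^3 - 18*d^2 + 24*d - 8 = 4*d^3 - 18*d^2 - 64*d + 78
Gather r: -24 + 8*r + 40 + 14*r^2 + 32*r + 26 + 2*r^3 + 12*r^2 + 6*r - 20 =2*r^3 + 26*r^2 + 46*r + 22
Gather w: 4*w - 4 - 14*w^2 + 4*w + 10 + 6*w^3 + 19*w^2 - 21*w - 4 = 6*w^3 + 5*w^2 - 13*w + 2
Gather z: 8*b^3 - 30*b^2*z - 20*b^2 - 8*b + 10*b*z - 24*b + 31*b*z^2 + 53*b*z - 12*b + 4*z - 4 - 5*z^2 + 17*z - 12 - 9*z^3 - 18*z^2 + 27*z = 8*b^3 - 20*b^2 - 44*b - 9*z^3 + z^2*(31*b - 23) + z*(-30*b^2 + 63*b + 48) - 16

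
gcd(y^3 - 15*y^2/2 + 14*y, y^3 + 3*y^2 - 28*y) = y^2 - 4*y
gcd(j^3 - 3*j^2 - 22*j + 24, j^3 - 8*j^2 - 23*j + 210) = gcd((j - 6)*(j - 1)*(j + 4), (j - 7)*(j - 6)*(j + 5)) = j - 6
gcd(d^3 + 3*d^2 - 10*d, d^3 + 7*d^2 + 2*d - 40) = d^2 + 3*d - 10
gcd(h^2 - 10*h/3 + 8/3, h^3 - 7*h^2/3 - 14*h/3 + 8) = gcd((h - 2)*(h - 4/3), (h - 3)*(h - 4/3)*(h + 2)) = h - 4/3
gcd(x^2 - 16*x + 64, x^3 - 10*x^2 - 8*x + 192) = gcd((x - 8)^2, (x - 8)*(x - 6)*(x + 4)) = x - 8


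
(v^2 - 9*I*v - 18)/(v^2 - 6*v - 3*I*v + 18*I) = (v - 6*I)/(v - 6)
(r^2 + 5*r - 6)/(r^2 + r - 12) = (r^2 + 5*r - 6)/(r^2 + r - 12)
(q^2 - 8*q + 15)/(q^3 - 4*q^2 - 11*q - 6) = (-q^2 + 8*q - 15)/(-q^3 + 4*q^2 + 11*q + 6)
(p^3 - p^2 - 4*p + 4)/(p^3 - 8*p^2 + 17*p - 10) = (p + 2)/(p - 5)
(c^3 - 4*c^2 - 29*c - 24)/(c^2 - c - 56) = (c^2 + 4*c + 3)/(c + 7)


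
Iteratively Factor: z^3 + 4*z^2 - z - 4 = (z + 1)*(z^2 + 3*z - 4) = (z - 1)*(z + 1)*(z + 4)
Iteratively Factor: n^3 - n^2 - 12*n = (n + 3)*(n^2 - 4*n) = n*(n + 3)*(n - 4)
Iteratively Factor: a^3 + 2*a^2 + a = (a)*(a^2 + 2*a + 1) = a*(a + 1)*(a + 1)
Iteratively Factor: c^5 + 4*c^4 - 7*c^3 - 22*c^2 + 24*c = (c - 2)*(c^4 + 6*c^3 + 5*c^2 - 12*c) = c*(c - 2)*(c^3 + 6*c^2 + 5*c - 12) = c*(c - 2)*(c + 3)*(c^2 + 3*c - 4) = c*(c - 2)*(c - 1)*(c + 3)*(c + 4)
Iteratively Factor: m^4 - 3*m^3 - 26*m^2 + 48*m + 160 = (m + 4)*(m^3 - 7*m^2 + 2*m + 40) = (m - 5)*(m + 4)*(m^2 - 2*m - 8) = (m - 5)*(m + 2)*(m + 4)*(m - 4)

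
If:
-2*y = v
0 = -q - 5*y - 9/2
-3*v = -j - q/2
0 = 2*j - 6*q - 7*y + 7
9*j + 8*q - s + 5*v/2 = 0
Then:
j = 683/64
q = 241/32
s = 10773/64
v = 77/16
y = -77/32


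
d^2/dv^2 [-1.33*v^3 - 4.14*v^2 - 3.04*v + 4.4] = -7.98*v - 8.28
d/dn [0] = 0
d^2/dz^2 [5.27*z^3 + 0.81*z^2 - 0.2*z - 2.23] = 31.62*z + 1.62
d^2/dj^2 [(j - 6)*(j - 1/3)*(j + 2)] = 6*j - 26/3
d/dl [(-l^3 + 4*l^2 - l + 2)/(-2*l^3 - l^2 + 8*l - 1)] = (9*l^4 - 20*l^3 + 46*l^2 - 4*l - 15)/(4*l^6 + 4*l^5 - 31*l^4 - 12*l^3 + 66*l^2 - 16*l + 1)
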